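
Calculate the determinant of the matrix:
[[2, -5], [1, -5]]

For a 2×2 matrix [[a, b], [c, d]], det = ad - bc
det = (2)(-5) - (-5)(1) = -10 - -5 = -5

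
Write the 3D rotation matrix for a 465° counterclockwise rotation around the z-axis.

Rotation matrix for counterclockwise 465° around z-axis:
cos(465°) = -0.2588, sin(465°) = 0.9659
Result: [[-0.2588, -0.9659, 0], [0.9659, -0.2588, 0], [0, 0, 1]]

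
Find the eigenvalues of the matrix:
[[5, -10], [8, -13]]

Characteristic equation: det(A - λI) = 0
λ² - (trace)λ + (det) = 0
trace = 5 + -13 = -8, det = (5)(-13) - (-10)(8) = 15
λ² - (-8)λ + (15) = 0
λ = (-8 ± √((-8)² - 4·(15))) / 2 = (-8 ± √4) / 2
Solving: λ = -5, -3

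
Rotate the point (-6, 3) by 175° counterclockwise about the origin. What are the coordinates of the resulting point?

Rotation matrix for 175°: [[cos 175°, -sin 175°], [sin 175°, cos 175°]] ≈ [[-0.996195, -0.087156], [0.087156, -0.996195]]
[[-0.996195, -0.087156], [0.087156, -0.996195]] × [-6, 3]ᵀ ≈ [5.7157, -3.5115]ᵀ
Result: (5.7157, -3.5115)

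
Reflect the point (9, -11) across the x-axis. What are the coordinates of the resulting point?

Reflection across x-axis: (9, -11) → (9, 11)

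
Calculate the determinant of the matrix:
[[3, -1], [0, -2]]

For a 2×2 matrix [[a, b], [c, d]], det = ad - bc
det = (3)(-2) - (-1)(0) = -6 - 0 = -6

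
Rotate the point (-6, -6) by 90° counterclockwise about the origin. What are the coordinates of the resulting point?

Rotation matrix for 90°: [[cos 90°, -sin 90°], [sin 90°, cos 90°]] = [[0, -1], [1, 0]]
[[0, -1], [1, 0]] × [-6, -6]ᵀ = [6, -6]ᵀ
Result: (6, -6)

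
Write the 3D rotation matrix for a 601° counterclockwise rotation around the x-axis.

Rotation matrix for counterclockwise 601° around x-axis:
cos(601°) = -0.4848, sin(601°) = -0.8746
Result: [[1, 0, 0], [0, -0.4848, 0.8746], [0, -0.8746, -0.4848]]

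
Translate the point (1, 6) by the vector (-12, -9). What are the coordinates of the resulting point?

Translation by (-12, -9) (homogeneous matrix [[1, 0, -12], [0, 1, -9], [0, 0, 1]]):
x' = 1 + -12 = -11
y' = 6 + -9 = -3
Result: (-11, -3)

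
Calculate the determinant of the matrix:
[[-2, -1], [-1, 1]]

For a 2×2 matrix [[a, b], [c, d]], det = ad - bc
det = (-2)(1) - (-1)(-1) = -2 - 1 = -3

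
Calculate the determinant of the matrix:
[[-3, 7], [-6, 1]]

For a 2×2 matrix [[a, b], [c, d]], det = ad - bc
det = (-3)(1) - (7)(-6) = -3 - -42 = 39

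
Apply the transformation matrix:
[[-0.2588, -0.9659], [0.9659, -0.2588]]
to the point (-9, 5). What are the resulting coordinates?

Matrix multiplication:
[[-0.2588, -0.9659], [0.9659, -0.2588]] × [-9, 5]ᵀ
= [(-0.2588)(-9) + (-0.9659)(5), (0.9659)(-9) + (-0.2588)(5)]ᵀ
= [-2.5003, -9.9871]ᵀ
Result: (-2.5003, -9.9871)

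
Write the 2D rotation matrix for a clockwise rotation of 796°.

Rotation matrix formula: [[cos θ, -sin θ], [sin θ, cos θ]]
A clockwise rotation by 796° is equivalent to a counterclockwise rotation by -796°.
For θ = -796°:
cos(-796°) = 0.2419
sin(-796°) = -0.9703
Result: [[0.2419, 0.9703], [-0.9703, 0.2419]]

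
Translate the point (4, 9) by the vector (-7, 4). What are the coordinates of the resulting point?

Translation by (-7, 4) (homogeneous matrix [[1, 0, -7], [0, 1, 4], [0, 0, 1]]):
x' = 4 + -7 = -3
y' = 9 + 4 = 13
Result: (-3, 13)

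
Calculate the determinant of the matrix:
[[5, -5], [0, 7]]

For a 2×2 matrix [[a, b], [c, d]], det = ad - bc
det = (5)(7) - (-5)(0) = 35 - 0 = 35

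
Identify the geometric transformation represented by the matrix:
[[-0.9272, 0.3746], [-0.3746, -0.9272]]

This matrix represents: rotation by 202° counterclockwise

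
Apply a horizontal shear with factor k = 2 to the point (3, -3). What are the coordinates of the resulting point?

Shear matrix for horizontal shear with factor k = 2:
[[1, 2], [0, 1]]
Result: (3, -3) → (-3, -3)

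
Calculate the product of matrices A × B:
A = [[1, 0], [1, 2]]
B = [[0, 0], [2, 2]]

Matrix multiplication:
C[0][0] = 1×0 + 0×2 = 0
C[0][1] = 1×0 + 0×2 = 0
C[1][0] = 1×0 + 2×2 = 4
C[1][1] = 1×0 + 2×2 = 4
Result: [[0, 0], [4, 4]]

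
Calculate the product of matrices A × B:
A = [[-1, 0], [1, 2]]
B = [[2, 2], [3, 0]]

Matrix multiplication:
C[0][0] = -1×2 + 0×3 = -2
C[0][1] = -1×2 + 0×0 = -2
C[1][0] = 1×2 + 2×3 = 8
C[1][1] = 1×2 + 2×0 = 2
Result: [[-2, -2], [8, 2]]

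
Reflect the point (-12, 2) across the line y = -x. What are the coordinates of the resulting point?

Reflection across line y = -x: (-12, 2) → (-2, 12)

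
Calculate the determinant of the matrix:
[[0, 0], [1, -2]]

For a 2×2 matrix [[a, b], [c, d]], det = ad - bc
det = (0)(-2) - (0)(1) = 0 - 0 = 0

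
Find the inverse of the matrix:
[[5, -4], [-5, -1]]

For [[a,b],[c,d]], inverse = (1/det)·[[d,-b],[-c,a]]
det = (5)(-1) - (-4)(-5) = -5 - 20 = -25
Inverse = (1/-25)·[[-1, 4], [5, 5]]
= [[1/25, -4/25], [-1/5, -1/5]]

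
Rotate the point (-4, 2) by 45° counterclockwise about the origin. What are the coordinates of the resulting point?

Rotation matrix for 45°: [[cos 45°, -sin 45°], [sin 45°, cos 45°]] ≈ [[0.707107, -0.707107], [0.707107, 0.707107]]
[[0.707107, -0.707107], [0.707107, 0.707107]] × [-4, 2]ᵀ ≈ [-4.2426, -1.4142]ᵀ
Result: (-4.2426, -1.4142)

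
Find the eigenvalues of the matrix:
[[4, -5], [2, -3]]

Characteristic equation: det(A - λI) = 0
λ² - (trace)λ + (det) = 0
trace = 4 + -3 = 1, det = (4)(-3) - (-5)(2) = -2
λ² - (1)λ + (-2) = 0
λ = (1 ± √((1)² - 4·(-2))) / 2 = (1 ± √9) / 2
Solving: λ = -1, 2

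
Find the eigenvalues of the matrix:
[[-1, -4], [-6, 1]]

Characteristic equation: det(A - λI) = 0
λ² - (trace)λ + (det) = 0
trace = -1 + 1 = 0, det = (-1)(1) - (-4)(-6) = -25
λ² - (0)λ + (-25) = 0
λ = (0 ± √((0)² - 4·(-25))) / 2 = (0 ± √100) / 2
Solving: λ = -5, 5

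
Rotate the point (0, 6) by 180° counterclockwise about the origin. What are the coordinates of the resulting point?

Rotation matrix for 180°: [[cos 180°, -sin 180°], [sin 180°, cos 180°]] = [[-1, 0], [0, -1]]
[[-1, 0], [0, -1]] × [0, 6]ᵀ = [0, -6]ᵀ
Result: (0, -6)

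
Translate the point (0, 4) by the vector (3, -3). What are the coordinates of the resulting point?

Translation by (3, -3) (homogeneous matrix [[1, 0, 3], [0, 1, -3], [0, 0, 1]]):
x' = 0 + 3 = 3
y' = 4 + -3 = 1
Result: (3, 1)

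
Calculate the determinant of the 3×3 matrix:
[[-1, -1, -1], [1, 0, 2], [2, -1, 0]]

Expansion along first row:
det = -1·det([[0,2],[-1,0]]) - -1·det([[1,2],[2,0]]) + -1·det([[1,0],[2,-1]])
    = -1·(0·0 - 2·-1) - -1·(1·0 - 2·2) + -1·(1·-1 - 0·2)
    = -1·2 - -1·-4 + -1·-1
    = -2 + -4 + 1 = -5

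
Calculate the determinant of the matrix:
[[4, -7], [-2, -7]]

For a 2×2 matrix [[a, b], [c, d]], det = ad - bc
det = (4)(-7) - (-7)(-2) = -28 - 14 = -42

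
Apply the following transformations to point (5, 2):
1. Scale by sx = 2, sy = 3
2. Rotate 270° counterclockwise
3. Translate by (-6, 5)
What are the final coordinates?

Step 1: Scale → (10, 6)
Step 2: Rotate 270° → (6, -10)
Step 3: Translate → (0, -5)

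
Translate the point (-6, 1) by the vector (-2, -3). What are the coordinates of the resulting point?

Translation by (-2, -3) (homogeneous matrix [[1, 0, -2], [0, 1, -3], [0, 0, 1]]):
x' = -6 + -2 = -8
y' = 1 + -3 = -2
Result: (-8, -2)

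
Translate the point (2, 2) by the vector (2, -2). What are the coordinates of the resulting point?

Translation by (2, -2) (homogeneous matrix [[1, 0, 2], [0, 1, -2], [0, 0, 1]]):
x' = 2 + 2 = 4
y' = 2 + -2 = 0
Result: (4, 0)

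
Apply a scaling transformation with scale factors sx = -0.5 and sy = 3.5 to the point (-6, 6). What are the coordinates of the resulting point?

Scaling matrix:
[[-0.50, 0], [0, 3.50]]
Result: (-6 × -0.5, 6 × 3.5) = (3, 21)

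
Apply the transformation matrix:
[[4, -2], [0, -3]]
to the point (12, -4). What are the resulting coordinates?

Matrix multiplication:
[[4, -2], [0, -3]] × [12, -4]ᵀ
= [(4)(12) + (-2)(-4), (0)(12) + (-3)(-4)]ᵀ
= [56, 12]ᵀ
Result: (56, 12)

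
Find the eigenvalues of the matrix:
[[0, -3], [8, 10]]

Characteristic equation: det(A - λI) = 0
λ² - (trace)λ + (det) = 0
trace = 0 + 10 = 10, det = (0)(10) - (-3)(8) = 24
λ² - (10)λ + (24) = 0
λ = (10 ± √((10)² - 4·(24))) / 2 = (10 ± √4) / 2
Solving: λ = 4, 6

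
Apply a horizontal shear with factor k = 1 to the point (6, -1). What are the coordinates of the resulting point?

Shear matrix for horizontal shear with factor k = 1:
[[1, 1], [0, 1]]
Result: (6, -1) → (5, -1)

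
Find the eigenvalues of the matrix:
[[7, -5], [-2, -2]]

Characteristic equation: det(A - λI) = 0
λ² - (trace)λ + (det) = 0
trace = 7 + -2 = 5, det = (7)(-2) - (-5)(-2) = -24
λ² - (5)λ + (-24) = 0
λ = (5 ± √((5)² - 4·(-24))) / 2 = (5 ± √121) / 2
Solving: λ = -3, 8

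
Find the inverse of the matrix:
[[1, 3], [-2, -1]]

For [[a,b],[c,d]], inverse = (1/det)·[[d,-b],[-c,a]]
det = (1)(-1) - (3)(-2) = -1 - -6 = 5
Inverse = (1/5)·[[-1, -3], [2, 1]]
= [[-1/5, -3/5], [2/5, 1/5]]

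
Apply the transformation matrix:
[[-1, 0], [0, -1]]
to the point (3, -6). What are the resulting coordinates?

Matrix multiplication:
[[-1, 0], [0, -1]] × [3, -6]ᵀ
= [(-1)(3) + (0)(-6), (0)(3) + (-1)(-6)]ᵀ
= [-3, 6]ᵀ
Result: (-3, 6)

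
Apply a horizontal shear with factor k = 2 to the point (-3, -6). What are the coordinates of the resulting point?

Shear matrix for horizontal shear with factor k = 2:
[[1, 2], [0, 1]]
Result: (-3, -6) → (-15, -6)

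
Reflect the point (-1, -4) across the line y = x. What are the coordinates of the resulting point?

Reflection across line y = x: (-1, -4) → (-4, -1)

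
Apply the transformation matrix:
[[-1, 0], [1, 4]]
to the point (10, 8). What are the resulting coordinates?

Matrix multiplication:
[[-1, 0], [1, 4]] × [10, 8]ᵀ
= [(-1)(10) + (0)(8), (1)(10) + (4)(8)]ᵀ
= [-10, 42]ᵀ
Result: (-10, 42)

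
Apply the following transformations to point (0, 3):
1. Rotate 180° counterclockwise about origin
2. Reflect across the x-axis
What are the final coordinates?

Step 1: Rotate 180° → (0, -3)
Step 2: Reflect across x-axis → (0, 3)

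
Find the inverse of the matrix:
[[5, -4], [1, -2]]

For [[a,b],[c,d]], inverse = (1/det)·[[d,-b],[-c,a]]
det = (5)(-2) - (-4)(1) = -10 - -4 = -6
Inverse = (1/-6)·[[-2, 4], [-1, 5]]
= [[1/3, -2/3], [1/6, -5/6]]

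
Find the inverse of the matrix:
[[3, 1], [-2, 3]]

For [[a,b],[c,d]], inverse = (1/det)·[[d,-b],[-c,a]]
det = (3)(3) - (1)(-2) = 9 - -2 = 11
Inverse = (1/11)·[[3, -1], [2, 3]]
= [[3/11, -1/11], [2/11, 3/11]]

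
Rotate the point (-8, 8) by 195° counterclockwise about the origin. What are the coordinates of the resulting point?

Rotation matrix for 195°: [[cos 195°, -sin 195°], [sin 195°, cos 195°]] ≈ [[-0.965926, 0.258819], [-0.258819, -0.965926]]
[[-0.965926, 0.258819], [-0.258819, -0.965926]] × [-8, 8]ᵀ ≈ [9.7980, -5.6569]ᵀ
Result: (9.7980, -5.6569)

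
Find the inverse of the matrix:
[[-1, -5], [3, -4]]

For [[a,b],[c,d]], inverse = (1/det)·[[d,-b],[-c,a]]
det = (-1)(-4) - (-5)(3) = 4 - -15 = 19
Inverse = (1/19)·[[-4, 5], [-3, -1]]
= [[-4/19, 5/19], [-3/19, -1/19]]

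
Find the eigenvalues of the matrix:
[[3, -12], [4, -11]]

Characteristic equation: det(A - λI) = 0
λ² - (trace)λ + (det) = 0
trace = 3 + -11 = -8, det = (3)(-11) - (-12)(4) = 15
λ² - (-8)λ + (15) = 0
λ = (-8 ± √((-8)² - 4·(15))) / 2 = (-8 ± √4) / 2
Solving: λ = -5, -3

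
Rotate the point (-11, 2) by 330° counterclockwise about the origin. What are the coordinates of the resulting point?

Rotation matrix for 330°: [[cos 330°, -sin 330°], [sin 330°, cos 330°]] ≈ [[0.866025, 0.500000], [-0.500000, 0.866025]]
[[0.866025, 0.500000], [-0.500000, 0.866025]] × [-11, 2]ᵀ ≈ [-8.5263, 7.2321]ᵀ
Result: (-8.5263, 7.2321)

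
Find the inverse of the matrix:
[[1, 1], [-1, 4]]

For [[a,b],[c,d]], inverse = (1/det)·[[d,-b],[-c,a]]
det = (1)(4) - (1)(-1) = 4 - -1 = 5
Inverse = (1/5)·[[4, -1], [1, 1]]
= [[4/5, -1/5], [1/5, 1/5]]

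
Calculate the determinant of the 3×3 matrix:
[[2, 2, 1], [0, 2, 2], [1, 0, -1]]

Expansion along first row:
det = 2·det([[2,2],[0,-1]]) - 2·det([[0,2],[1,-1]]) + 1·det([[0,2],[1,0]])
    = 2·(2·-1 - 2·0) - 2·(0·-1 - 2·1) + 1·(0·0 - 2·1)
    = 2·-2 - 2·-2 + 1·-2
    = -4 + 4 + -2 = -2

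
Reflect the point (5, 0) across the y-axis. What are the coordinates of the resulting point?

Reflection across y-axis: (5, 0) → (-5, 0)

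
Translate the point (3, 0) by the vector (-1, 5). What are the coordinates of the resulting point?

Translation by (-1, 5) (homogeneous matrix [[1, 0, -1], [0, 1, 5], [0, 0, 1]]):
x' = 3 + -1 = 2
y' = 0 + 5 = 5
Result: (2, 5)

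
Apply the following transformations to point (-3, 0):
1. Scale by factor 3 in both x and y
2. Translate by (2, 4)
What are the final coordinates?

Step 1: Scale (-3, 0) by 3 → (-9, 0)
Step 2: Translate by (2, 4) → (-7, 4)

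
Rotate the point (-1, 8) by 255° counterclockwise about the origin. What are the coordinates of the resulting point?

Rotation matrix for 255°: [[cos 255°, -sin 255°], [sin 255°, cos 255°]] ≈ [[-0.258819, 0.965926], [-0.965926, -0.258819]]
[[-0.258819, 0.965926], [-0.965926, -0.258819]] × [-1, 8]ᵀ ≈ [7.9862, -1.1046]ᵀ
Result: (7.9862, -1.1046)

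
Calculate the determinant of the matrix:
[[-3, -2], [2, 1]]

For a 2×2 matrix [[a, b], [c, d]], det = ad - bc
det = (-3)(1) - (-2)(2) = -3 - -4 = 1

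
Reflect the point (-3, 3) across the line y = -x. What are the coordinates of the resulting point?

Reflection across line y = -x: (-3, 3) → (-3, 3)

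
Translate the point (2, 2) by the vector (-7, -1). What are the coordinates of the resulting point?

Translation by (-7, -1) (homogeneous matrix [[1, 0, -7], [0, 1, -1], [0, 0, 1]]):
x' = 2 + -7 = -5
y' = 2 + -1 = 1
Result: (-5, 1)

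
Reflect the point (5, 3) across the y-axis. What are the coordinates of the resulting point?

Reflection across y-axis: (5, 3) → (-5, 3)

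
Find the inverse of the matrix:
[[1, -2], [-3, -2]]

For [[a,b],[c,d]], inverse = (1/det)·[[d,-b],[-c,a]]
det = (1)(-2) - (-2)(-3) = -2 - 6 = -8
Inverse = (1/-8)·[[-2, 2], [3, 1]]
= [[1/4, -1/4], [-3/8, -1/8]]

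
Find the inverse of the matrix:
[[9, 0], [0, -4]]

For [[a,b],[c,d]], inverse = (1/det)·[[d,-b],[-c,a]]
det = (9)(-4) - (0)(0) = -36 - 0 = -36
Inverse = (1/-36)·[[-4, 0], [0, 9]]
= [[1/9, 0], [0, -1/4]]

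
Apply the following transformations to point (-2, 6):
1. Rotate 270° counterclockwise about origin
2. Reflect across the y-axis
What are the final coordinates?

Step 1: Rotate 270° → (6, 2)
Step 2: Reflect across y-axis → (-6, 2)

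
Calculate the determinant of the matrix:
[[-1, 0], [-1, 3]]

For a 2×2 matrix [[a, b], [c, d]], det = ad - bc
det = (-1)(3) - (0)(-1) = -3 - 0 = -3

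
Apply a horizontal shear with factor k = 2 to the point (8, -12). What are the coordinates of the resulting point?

Shear matrix for horizontal shear with factor k = 2:
[[1, 2], [0, 1]]
Result: (8, -12) → (-16, -12)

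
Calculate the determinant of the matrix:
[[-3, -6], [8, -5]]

For a 2×2 matrix [[a, b], [c, d]], det = ad - bc
det = (-3)(-5) - (-6)(8) = 15 - -48 = 63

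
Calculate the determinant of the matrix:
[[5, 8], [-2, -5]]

For a 2×2 matrix [[a, b], [c, d]], det = ad - bc
det = (5)(-5) - (8)(-2) = -25 - -16 = -9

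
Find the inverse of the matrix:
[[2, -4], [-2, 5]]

For [[a,b],[c,d]], inverse = (1/det)·[[d,-b],[-c,a]]
det = (2)(5) - (-4)(-2) = 10 - 8 = 2
Inverse = (1/2)·[[5, 4], [2, 2]]
= [[5/2, 2], [1, 1]]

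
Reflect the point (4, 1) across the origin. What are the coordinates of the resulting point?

Reflection across origin: (4, 1) → (-4, -1)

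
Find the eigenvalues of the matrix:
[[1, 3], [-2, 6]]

Characteristic equation: det(A - λI) = 0
λ² - (trace)λ + (det) = 0
trace = 1 + 6 = 7, det = (1)(6) - (3)(-2) = 12
λ² - (7)λ + (12) = 0
λ = (7 ± √((7)² - 4·(12))) / 2 = (7 ± √1) / 2
Solving: λ = 3, 4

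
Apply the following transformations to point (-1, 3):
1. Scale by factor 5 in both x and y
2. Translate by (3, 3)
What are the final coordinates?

Step 1: Scale (-1, 3) by 5 → (-5, 15)
Step 2: Translate by (3, 3) → (-2, 18)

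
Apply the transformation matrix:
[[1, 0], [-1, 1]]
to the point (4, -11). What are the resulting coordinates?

Matrix multiplication:
[[1, 0], [-1, 1]] × [4, -11]ᵀ
= [(1)(4) + (0)(-11), (-1)(4) + (1)(-11)]ᵀ
= [4, -15]ᵀ
Result: (4, -15)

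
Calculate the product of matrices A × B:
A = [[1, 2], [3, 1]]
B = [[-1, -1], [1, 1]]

Matrix multiplication:
C[0][0] = 1×-1 + 2×1 = 1
C[0][1] = 1×-1 + 2×1 = 1
C[1][0] = 3×-1 + 1×1 = -2
C[1][1] = 3×-1 + 1×1 = -2
Result: [[1, 1], [-2, -2]]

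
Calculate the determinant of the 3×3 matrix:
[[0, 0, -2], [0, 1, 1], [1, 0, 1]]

Expansion along first row:
det = 0·det([[1,1],[0,1]]) - 0·det([[0,1],[1,1]]) + -2·det([[0,1],[1,0]])
    = 0·(1·1 - 1·0) - 0·(0·1 - 1·1) + -2·(0·0 - 1·1)
    = 0·1 - 0·-1 + -2·-1
    = 0 + 0 + 2 = 2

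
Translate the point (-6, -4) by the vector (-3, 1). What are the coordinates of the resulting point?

Translation by (-3, 1) (homogeneous matrix [[1, 0, -3], [0, 1, 1], [0, 0, 1]]):
x' = -6 + -3 = -9
y' = -4 + 1 = -3
Result: (-9, -3)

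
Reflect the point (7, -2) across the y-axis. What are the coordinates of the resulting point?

Reflection across y-axis: (7, -2) → (-7, -2)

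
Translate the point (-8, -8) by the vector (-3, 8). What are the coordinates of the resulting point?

Translation by (-3, 8) (homogeneous matrix [[1, 0, -3], [0, 1, 8], [0, 0, 1]]):
x' = -8 + -3 = -11
y' = -8 + 8 = 0
Result: (-11, 0)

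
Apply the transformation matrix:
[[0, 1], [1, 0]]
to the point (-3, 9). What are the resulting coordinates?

Matrix multiplication:
[[0, 1], [1, 0]] × [-3, 9]ᵀ
= [(0)(-3) + (1)(9), (1)(-3) + (0)(9)]ᵀ
= [9, -3]ᵀ
Result: (9, -3)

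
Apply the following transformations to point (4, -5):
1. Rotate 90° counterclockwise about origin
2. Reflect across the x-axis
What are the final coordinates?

Step 1: Rotate 90° → (5, 4)
Step 2: Reflect across x-axis → (5, -4)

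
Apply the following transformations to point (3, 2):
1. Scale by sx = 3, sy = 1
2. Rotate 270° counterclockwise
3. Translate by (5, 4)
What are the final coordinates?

Step 1: Scale → (9, 2)
Step 2: Rotate 270° → (2, -9)
Step 3: Translate → (7, -5)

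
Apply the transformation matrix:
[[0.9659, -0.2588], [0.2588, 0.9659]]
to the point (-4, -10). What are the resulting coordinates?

Matrix multiplication:
[[0.9659, -0.2588], [0.2588, 0.9659]] × [-4, -10]ᵀ
= [(0.9659)(-4) + (-0.2588)(-10), (0.2588)(-4) + (0.9659)(-10)]ᵀ
= [-1.2756, -10.6942]ᵀ
Result: (-1.2756, -10.6942)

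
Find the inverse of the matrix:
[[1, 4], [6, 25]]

For [[a,b],[c,d]], inverse = (1/det)·[[d,-b],[-c,a]]
det = (1)(25) - (4)(6) = 25 - 24 = 1
Inverse = [[25, -4], [-6, 1]]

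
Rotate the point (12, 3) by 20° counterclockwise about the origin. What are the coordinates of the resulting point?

Rotation matrix for 20°: [[cos 20°, -sin 20°], [sin 20°, cos 20°]] ≈ [[0.939693, -0.342020], [0.342020, 0.939693]]
[[0.939693, -0.342020], [0.342020, 0.939693]] × [12, 3]ᵀ ≈ [10.2503, 6.9233]ᵀ
Result: (10.2503, 6.9233)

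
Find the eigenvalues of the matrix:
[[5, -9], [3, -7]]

Characteristic equation: det(A - λI) = 0
λ² - (trace)λ + (det) = 0
trace = 5 + -7 = -2, det = (5)(-7) - (-9)(3) = -8
λ² - (-2)λ + (-8) = 0
λ = (-2 ± √((-2)² - 4·(-8))) / 2 = (-2 ± √36) / 2
Solving: λ = -4, 2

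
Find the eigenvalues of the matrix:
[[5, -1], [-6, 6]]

Characteristic equation: det(A - λI) = 0
λ² - (trace)λ + (det) = 0
trace = 5 + 6 = 11, det = (5)(6) - (-1)(-6) = 24
λ² - (11)λ + (24) = 0
λ = (11 ± √((11)² - 4·(24))) / 2 = (11 ± √25) / 2
Solving: λ = 3, 8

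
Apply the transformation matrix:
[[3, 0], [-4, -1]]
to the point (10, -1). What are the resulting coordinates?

Matrix multiplication:
[[3, 0], [-4, -1]] × [10, -1]ᵀ
= [(3)(10) + (0)(-1), (-4)(10) + (-1)(-1)]ᵀ
= [30, -39]ᵀ
Result: (30, -39)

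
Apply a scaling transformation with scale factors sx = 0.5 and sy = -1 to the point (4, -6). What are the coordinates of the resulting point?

Scaling matrix:
[[0.50, 0], [0, -1]]
Result: (4 × 0.5, -6 × -1) = (2, 6)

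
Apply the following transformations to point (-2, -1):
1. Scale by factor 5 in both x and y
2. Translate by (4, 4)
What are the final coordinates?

Step 1: Scale (-2, -1) by 5 → (-10, -5)
Step 2: Translate by (4, 4) → (-6, -1)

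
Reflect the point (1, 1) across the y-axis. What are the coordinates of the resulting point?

Reflection across y-axis: (1, 1) → (-1, 1)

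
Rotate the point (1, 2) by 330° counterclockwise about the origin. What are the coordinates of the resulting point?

Rotation matrix for 330°: [[cos 330°, -sin 330°], [sin 330°, cos 330°]] ≈ [[0.866025, 0.500000], [-0.500000, 0.866025]]
[[0.866025, 0.500000], [-0.500000, 0.866025]] × [1, 2]ᵀ ≈ [1.8660, 1.2321]ᵀ
Result: (1.8660, 1.2321)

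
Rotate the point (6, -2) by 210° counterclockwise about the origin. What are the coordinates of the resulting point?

Rotation matrix for 210°: [[cos 210°, -sin 210°], [sin 210°, cos 210°]] ≈ [[-0.866025, 0.500000], [-0.500000, -0.866025]]
[[-0.866025, 0.500000], [-0.500000, -0.866025]] × [6, -2]ᵀ ≈ [-6.1962, -1.2679]ᵀ
Result: (-6.1962, -1.2679)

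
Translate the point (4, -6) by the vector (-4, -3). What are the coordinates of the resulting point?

Translation by (-4, -3) (homogeneous matrix [[1, 0, -4], [0, 1, -3], [0, 0, 1]]):
x' = 4 + -4 = 0
y' = -6 + -3 = -9
Result: (0, -9)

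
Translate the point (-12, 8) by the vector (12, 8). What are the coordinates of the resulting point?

Translation by (12, 8) (homogeneous matrix [[1, 0, 12], [0, 1, 8], [0, 0, 1]]):
x' = -12 + 12 = 0
y' = 8 + 8 = 16
Result: (0, 16)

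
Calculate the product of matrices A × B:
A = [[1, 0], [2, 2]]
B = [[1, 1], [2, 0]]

Matrix multiplication:
C[0][0] = 1×1 + 0×2 = 1
C[0][1] = 1×1 + 0×0 = 1
C[1][0] = 2×1 + 2×2 = 6
C[1][1] = 2×1 + 2×0 = 2
Result: [[1, 1], [6, 2]]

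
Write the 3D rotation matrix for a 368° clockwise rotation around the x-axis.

Rotation matrix for clockwise 368° around x-axis:
A clockwise rotation by 368° is a counterclockwise rotation by -368°.
cos(-368°) = 0.9903, sin(-368°) = -0.1392
Result: [[1, 0, 0], [0, 0.9903, 0.1392], [0, -0.1392, 0.9903]]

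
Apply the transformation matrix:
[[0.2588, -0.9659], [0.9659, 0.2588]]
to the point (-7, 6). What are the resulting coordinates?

Matrix multiplication:
[[0.2588, -0.9659], [0.9659, 0.2588]] × [-7, 6]ᵀ
= [(0.2588)(-7) + (-0.9659)(6), (0.9659)(-7) + (0.2588)(6)]ᵀ
= [-7.6070, -5.2085]ᵀ
Result: (-7.6070, -5.2085)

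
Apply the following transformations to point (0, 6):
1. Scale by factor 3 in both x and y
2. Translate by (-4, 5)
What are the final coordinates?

Step 1: Scale (0, 6) by 3 → (0, 18)
Step 2: Translate by (-4, 5) → (-4, 23)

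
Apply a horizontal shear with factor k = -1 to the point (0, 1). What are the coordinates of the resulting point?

Shear matrix for horizontal shear with factor k = -1:
[[1, -1], [0, 1]]
Result: (0, 1) → (-1, 1)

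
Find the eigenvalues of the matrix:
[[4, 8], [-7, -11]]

Characteristic equation: det(A - λI) = 0
λ² - (trace)λ + (det) = 0
trace = 4 + -11 = -7, det = (4)(-11) - (8)(-7) = 12
λ² - (-7)λ + (12) = 0
λ = (-7 ± √((-7)² - 4·(12))) / 2 = (-7 ± √1) / 2
Solving: λ = -4, -3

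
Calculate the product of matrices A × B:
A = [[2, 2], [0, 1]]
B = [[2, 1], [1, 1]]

Matrix multiplication:
C[0][0] = 2×2 + 2×1 = 6
C[0][1] = 2×1 + 2×1 = 4
C[1][0] = 0×2 + 1×1 = 1
C[1][1] = 0×1 + 1×1 = 1
Result: [[6, 4], [1, 1]]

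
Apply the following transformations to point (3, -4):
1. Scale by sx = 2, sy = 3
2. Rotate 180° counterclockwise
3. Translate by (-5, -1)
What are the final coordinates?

Step 1: Scale → (6, -12)
Step 2: Rotate 180° → (-6, 12)
Step 3: Translate → (-11, 11)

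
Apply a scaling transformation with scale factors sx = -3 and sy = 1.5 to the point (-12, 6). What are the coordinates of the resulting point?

Scaling matrix:
[[-3, 0], [0, 1.50]]
Result: (-12 × -3, 6 × 1.5) = (36, 9)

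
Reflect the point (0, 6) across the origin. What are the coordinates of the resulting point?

Reflection across origin: (0, 6) → (0, -6)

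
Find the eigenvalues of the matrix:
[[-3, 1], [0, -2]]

Characteristic equation: det(A - λI) = 0
λ² - (trace)λ + (det) = 0
trace = -3 + -2 = -5, det = (-3)(-2) - (1)(0) = 6
λ² - (-5)λ + (6) = 0
λ = (-5 ± √((-5)² - 4·(6))) / 2 = (-5 ± √1) / 2
Solving: λ = -3, -2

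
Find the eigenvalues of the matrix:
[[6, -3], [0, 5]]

Characteristic equation: det(A - λI) = 0
λ² - (trace)λ + (det) = 0
trace = 6 + 5 = 11, det = (6)(5) - (-3)(0) = 30
λ² - (11)λ + (30) = 0
λ = (11 ± √((11)² - 4·(30))) / 2 = (11 ± √1) / 2
Solving: λ = 5, 6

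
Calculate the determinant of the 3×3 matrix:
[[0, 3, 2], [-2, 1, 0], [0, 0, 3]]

Expansion along first row:
det = 0·det([[1,0],[0,3]]) - 3·det([[-2,0],[0,3]]) + 2·det([[-2,1],[0,0]])
    = 0·(1·3 - 0·0) - 3·(-2·3 - 0·0) + 2·(-2·0 - 1·0)
    = 0·3 - 3·-6 + 2·0
    = 0 + 18 + 0 = 18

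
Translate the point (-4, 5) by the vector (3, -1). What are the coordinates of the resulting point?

Translation by (3, -1) (homogeneous matrix [[1, 0, 3], [0, 1, -1], [0, 0, 1]]):
x' = -4 + 3 = -1
y' = 5 + -1 = 4
Result: (-1, 4)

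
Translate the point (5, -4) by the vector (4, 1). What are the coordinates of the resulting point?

Translation by (4, 1) (homogeneous matrix [[1, 0, 4], [0, 1, 1], [0, 0, 1]]):
x' = 5 + 4 = 9
y' = -4 + 1 = -3
Result: (9, -3)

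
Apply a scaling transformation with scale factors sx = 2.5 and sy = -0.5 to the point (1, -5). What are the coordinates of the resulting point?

Scaling matrix:
[[2.50, 0], [0, -0.50]]
Result: (1 × 2.5, -5 × -0.5) = (2.5, 2.5)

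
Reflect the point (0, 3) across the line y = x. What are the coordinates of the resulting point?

Reflection across line y = x: (0, 3) → (3, 0)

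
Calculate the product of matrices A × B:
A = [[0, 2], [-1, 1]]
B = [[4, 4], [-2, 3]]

Matrix multiplication:
C[0][0] = 0×4 + 2×-2 = -4
C[0][1] = 0×4 + 2×3 = 6
C[1][0] = -1×4 + 1×-2 = -6
C[1][1] = -1×4 + 1×3 = -1
Result: [[-4, 6], [-6, -1]]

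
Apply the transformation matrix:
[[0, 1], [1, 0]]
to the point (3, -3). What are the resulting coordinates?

Matrix multiplication:
[[0, 1], [1, 0]] × [3, -3]ᵀ
= [(0)(3) + (1)(-3), (1)(3) + (0)(-3)]ᵀ
= [-3, 3]ᵀ
Result: (-3, 3)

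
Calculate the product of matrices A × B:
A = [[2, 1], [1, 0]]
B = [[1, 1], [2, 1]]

Matrix multiplication:
C[0][0] = 2×1 + 1×2 = 4
C[0][1] = 2×1 + 1×1 = 3
C[1][0] = 1×1 + 0×2 = 1
C[1][1] = 1×1 + 0×1 = 1
Result: [[4, 3], [1, 1]]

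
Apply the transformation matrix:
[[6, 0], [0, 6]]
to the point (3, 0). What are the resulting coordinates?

Matrix multiplication:
[[6, 0], [0, 6]] × [3, 0]ᵀ
= [(6)(3) + (0)(0), (0)(3) + (6)(0)]ᵀ
= [18, 0]ᵀ
Result: (18, 0)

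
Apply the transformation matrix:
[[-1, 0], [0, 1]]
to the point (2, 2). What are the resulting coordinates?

Matrix multiplication:
[[-1, 0], [0, 1]] × [2, 2]ᵀ
= [(-1)(2) + (0)(2), (0)(2) + (1)(2)]ᵀ
= [-2, 2]ᵀ
Result: (-2, 2)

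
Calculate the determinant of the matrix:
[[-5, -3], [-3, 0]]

For a 2×2 matrix [[a, b], [c, d]], det = ad - bc
det = (-5)(0) - (-3)(-3) = 0 - 9 = -9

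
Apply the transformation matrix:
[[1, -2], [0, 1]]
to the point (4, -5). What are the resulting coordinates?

Matrix multiplication:
[[1, -2], [0, 1]] × [4, -5]ᵀ
= [(1)(4) + (-2)(-5), (0)(4) + (1)(-5)]ᵀ
= [14, -5]ᵀ
Result: (14, -5)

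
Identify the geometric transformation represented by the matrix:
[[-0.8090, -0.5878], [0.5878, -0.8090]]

This matrix represents: rotation by 144° counterclockwise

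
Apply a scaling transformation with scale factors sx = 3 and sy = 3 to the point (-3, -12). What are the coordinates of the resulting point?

Scaling matrix:
[[3, 0], [0, 3]]
Result: (-3 × 3, -12 × 3) = (-9, -36)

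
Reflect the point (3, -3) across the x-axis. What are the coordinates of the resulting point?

Reflection across x-axis: (3, -3) → (3, 3)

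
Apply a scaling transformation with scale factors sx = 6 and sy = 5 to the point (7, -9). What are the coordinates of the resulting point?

Scaling matrix:
[[6, 0], [0, 5]]
Result: (7 × 6, -9 × 5) = (42, -45)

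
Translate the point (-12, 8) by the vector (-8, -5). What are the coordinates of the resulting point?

Translation by (-8, -5) (homogeneous matrix [[1, 0, -8], [0, 1, -5], [0, 0, 1]]):
x' = -12 + -8 = -20
y' = 8 + -5 = 3
Result: (-20, 3)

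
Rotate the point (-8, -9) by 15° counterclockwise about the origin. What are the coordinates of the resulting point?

Rotation matrix for 15°: [[cos 15°, -sin 15°], [sin 15°, cos 15°]] ≈ [[0.965926, -0.258819], [0.258819, 0.965926]]
[[0.965926, -0.258819], [0.258819, 0.965926]] × [-8, -9]ᵀ ≈ [-5.3980, -10.7639]ᵀ
Result: (-5.3980, -10.7639)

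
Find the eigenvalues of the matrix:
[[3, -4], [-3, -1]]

Characteristic equation: det(A - λI) = 0
λ² - (trace)λ + (det) = 0
trace = 3 + -1 = 2, det = (3)(-1) - (-4)(-3) = -15
λ² - (2)λ + (-15) = 0
λ = (2 ± √((2)² - 4·(-15))) / 2 = (2 ± √64) / 2
Solving: λ = -3, 5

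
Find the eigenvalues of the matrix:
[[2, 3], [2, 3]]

Characteristic equation: det(A - λI) = 0
λ² - (trace)λ + (det) = 0
trace = 2 + 3 = 5, det = (2)(3) - (3)(2) = 0
λ² - (5)λ + (0) = 0
λ = (5 ± √((5)² - 4·(0))) / 2 = (5 ± √25) / 2
Solving: λ = 0, 5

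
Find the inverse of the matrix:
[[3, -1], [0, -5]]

For [[a,b],[c,d]], inverse = (1/det)·[[d,-b],[-c,a]]
det = (3)(-5) - (-1)(0) = -15 - 0 = -15
Inverse = (1/-15)·[[-5, 1], [0, 3]]
= [[1/3, -1/15], [0, -1/5]]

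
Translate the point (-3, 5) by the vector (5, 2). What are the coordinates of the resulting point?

Translation by (5, 2) (homogeneous matrix [[1, 0, 5], [0, 1, 2], [0, 0, 1]]):
x' = -3 + 5 = 2
y' = 5 + 2 = 7
Result: (2, 7)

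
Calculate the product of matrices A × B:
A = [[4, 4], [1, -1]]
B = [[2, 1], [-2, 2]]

Matrix multiplication:
C[0][0] = 4×2 + 4×-2 = 0
C[0][1] = 4×1 + 4×2 = 12
C[1][0] = 1×2 + -1×-2 = 4
C[1][1] = 1×1 + -1×2 = -1
Result: [[0, 12], [4, -1]]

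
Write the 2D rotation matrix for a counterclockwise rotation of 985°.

Rotation matrix formula: [[cos θ, -sin θ], [sin θ, cos θ]]
For θ = 985°:
cos(985°) = -0.0872
sin(985°) = -0.9962
Result: [[-0.0872, 0.9962], [-0.9962, -0.0872]]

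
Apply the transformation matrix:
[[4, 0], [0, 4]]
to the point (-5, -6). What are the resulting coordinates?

Matrix multiplication:
[[4, 0], [0, 4]] × [-5, -6]ᵀ
= [(4)(-5) + (0)(-6), (0)(-5) + (4)(-6)]ᵀ
= [-20, -24]ᵀ
Result: (-20, -24)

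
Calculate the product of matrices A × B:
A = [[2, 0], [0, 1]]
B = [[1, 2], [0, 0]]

Matrix multiplication:
C[0][0] = 2×1 + 0×0 = 2
C[0][1] = 2×2 + 0×0 = 4
C[1][0] = 0×1 + 1×0 = 0
C[1][1] = 0×2 + 1×0 = 0
Result: [[2, 4], [0, 0]]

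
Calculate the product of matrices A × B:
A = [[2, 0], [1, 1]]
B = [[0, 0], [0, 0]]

Matrix multiplication:
C[0][0] = 2×0 + 0×0 = 0
C[0][1] = 2×0 + 0×0 = 0
C[1][0] = 1×0 + 1×0 = 0
C[1][1] = 1×0 + 1×0 = 0
Result: [[0, 0], [0, 0]]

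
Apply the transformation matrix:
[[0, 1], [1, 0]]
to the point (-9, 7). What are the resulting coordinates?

Matrix multiplication:
[[0, 1], [1, 0]] × [-9, 7]ᵀ
= [(0)(-9) + (1)(7), (1)(-9) + (0)(7)]ᵀ
= [7, -9]ᵀ
Result: (7, -9)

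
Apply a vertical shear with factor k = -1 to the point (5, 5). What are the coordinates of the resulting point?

Shear matrix for vertical shear with factor k = -1:
[[1, 0], [-1, 1]]
Result: (5, 5) → (5, 0)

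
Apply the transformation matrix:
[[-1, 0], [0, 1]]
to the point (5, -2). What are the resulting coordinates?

Matrix multiplication:
[[-1, 0], [0, 1]] × [5, -2]ᵀ
= [(-1)(5) + (0)(-2), (0)(5) + (1)(-2)]ᵀ
= [-5, -2]ᵀ
Result: (-5, -2)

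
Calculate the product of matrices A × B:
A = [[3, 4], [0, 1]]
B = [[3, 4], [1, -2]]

Matrix multiplication:
C[0][0] = 3×3 + 4×1 = 13
C[0][1] = 3×4 + 4×-2 = 4
C[1][0] = 0×3 + 1×1 = 1
C[1][1] = 0×4 + 1×-2 = -2
Result: [[13, 4], [1, -2]]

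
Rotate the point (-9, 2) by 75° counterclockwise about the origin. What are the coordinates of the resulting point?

Rotation matrix for 75°: [[cos 75°, -sin 75°], [sin 75°, cos 75°]] ≈ [[0.258819, -0.965926], [0.965926, 0.258819]]
[[0.258819, -0.965926], [0.965926, 0.258819]] × [-9, 2]ᵀ ≈ [-4.2612, -8.1757]ᵀ
Result: (-4.2612, -8.1757)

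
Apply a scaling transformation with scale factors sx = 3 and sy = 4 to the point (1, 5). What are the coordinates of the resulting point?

Scaling matrix:
[[3, 0], [0, 4]]
Result: (1 × 3, 5 × 4) = (3, 20)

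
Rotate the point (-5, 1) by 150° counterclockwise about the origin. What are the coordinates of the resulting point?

Rotation matrix for 150°: [[cos 150°, -sin 150°], [sin 150°, cos 150°]] ≈ [[-0.866025, -0.500000], [0.500000, -0.866025]]
[[-0.866025, -0.500000], [0.500000, -0.866025]] × [-5, 1]ᵀ ≈ [3.8301, -3.3660]ᵀ
Result: (3.8301, -3.3660)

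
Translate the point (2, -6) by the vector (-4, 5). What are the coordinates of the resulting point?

Translation by (-4, 5) (homogeneous matrix [[1, 0, -4], [0, 1, 5], [0, 0, 1]]):
x' = 2 + -4 = -2
y' = -6 + 5 = -1
Result: (-2, -1)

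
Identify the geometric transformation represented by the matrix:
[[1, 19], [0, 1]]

This matrix represents: horizontal shear with factor 19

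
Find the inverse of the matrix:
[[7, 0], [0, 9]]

For [[a,b],[c,d]], inverse = (1/det)·[[d,-b],[-c,a]]
det = (7)(9) - (0)(0) = 63 - 0 = 63
Inverse = (1/63)·[[9, 0], [0, 7]]
= [[1/7, 0], [0, 1/9]]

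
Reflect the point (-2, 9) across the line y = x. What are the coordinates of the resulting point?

Reflection across line y = x: (-2, 9) → (9, -2)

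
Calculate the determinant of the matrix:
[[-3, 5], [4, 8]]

For a 2×2 matrix [[a, b], [c, d]], det = ad - bc
det = (-3)(8) - (5)(4) = -24 - 20 = -44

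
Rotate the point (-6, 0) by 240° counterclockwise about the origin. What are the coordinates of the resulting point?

Rotation matrix for 240°: [[cos 240°, -sin 240°], [sin 240°, cos 240°]] ≈ [[-0.500000, 0.866025], [-0.866025, -0.500000]]
[[-0.500000, 0.866025], [-0.866025, -0.500000]] × [-6, 0]ᵀ ≈ [3, 5.1962]ᵀ
Result: (3, 5.1962)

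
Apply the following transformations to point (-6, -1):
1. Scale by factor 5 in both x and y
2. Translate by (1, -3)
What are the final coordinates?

Step 1: Scale (-6, -1) by 5 → (-30, -5)
Step 2: Translate by (1, -3) → (-29, -8)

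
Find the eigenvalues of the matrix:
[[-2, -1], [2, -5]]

Characteristic equation: det(A - λI) = 0
λ² - (trace)λ + (det) = 0
trace = -2 + -5 = -7, det = (-2)(-5) - (-1)(2) = 12
λ² - (-7)λ + (12) = 0
λ = (-7 ± √((-7)² - 4·(12))) / 2 = (-7 ± √1) / 2
Solving: λ = -4, -3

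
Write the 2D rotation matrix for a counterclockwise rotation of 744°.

Rotation matrix formula: [[cos θ, -sin θ], [sin θ, cos θ]]
For θ = 744°:
cos(744°) = 0.9135
sin(744°) = 0.4067
Result: [[0.9135, -0.4067], [0.4067, 0.9135]]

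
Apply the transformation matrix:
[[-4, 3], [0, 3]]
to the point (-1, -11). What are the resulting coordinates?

Matrix multiplication:
[[-4, 3], [0, 3]] × [-1, -11]ᵀ
= [(-4)(-1) + (3)(-11), (0)(-1) + (3)(-11)]ᵀ
= [-29, -33]ᵀ
Result: (-29, -33)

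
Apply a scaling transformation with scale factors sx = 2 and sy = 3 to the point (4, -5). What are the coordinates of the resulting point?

Scaling matrix:
[[2, 0], [0, 3]]
Result: (4 × 2, -5 × 3) = (8, -15)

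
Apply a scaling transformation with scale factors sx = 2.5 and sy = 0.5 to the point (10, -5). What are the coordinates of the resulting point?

Scaling matrix:
[[2.50, 0], [0, 0.50]]
Result: (10 × 2.5, -5 × 0.5) = (25, -2.5)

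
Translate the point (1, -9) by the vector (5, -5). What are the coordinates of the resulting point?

Translation by (5, -5) (homogeneous matrix [[1, 0, 5], [0, 1, -5], [0, 0, 1]]):
x' = 1 + 5 = 6
y' = -9 + -5 = -14
Result: (6, -14)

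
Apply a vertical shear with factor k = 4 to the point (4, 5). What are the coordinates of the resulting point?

Shear matrix for vertical shear with factor k = 4:
[[1, 0], [4, 1]]
Result: (4, 5) → (4, 21)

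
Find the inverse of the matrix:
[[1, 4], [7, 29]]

For [[a,b],[c,d]], inverse = (1/det)·[[d,-b],[-c,a]]
det = (1)(29) - (4)(7) = 29 - 28 = 1
Inverse = [[29, -4], [-7, 1]]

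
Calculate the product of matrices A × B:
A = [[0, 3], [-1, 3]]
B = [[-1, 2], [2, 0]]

Matrix multiplication:
C[0][0] = 0×-1 + 3×2 = 6
C[0][1] = 0×2 + 3×0 = 0
C[1][0] = -1×-1 + 3×2 = 7
C[1][1] = -1×2 + 3×0 = -2
Result: [[6, 0], [7, -2]]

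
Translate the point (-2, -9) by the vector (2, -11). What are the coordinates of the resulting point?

Translation by (2, -11) (homogeneous matrix [[1, 0, 2], [0, 1, -11], [0, 0, 1]]):
x' = -2 + 2 = 0
y' = -9 + -11 = -20
Result: (0, -20)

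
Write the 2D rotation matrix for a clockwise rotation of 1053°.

Rotation matrix formula: [[cos θ, -sin θ], [sin θ, cos θ]]
A clockwise rotation by 1053° is equivalent to a counterclockwise rotation by -1053°.
For θ = -1053°:
cos(-1053°) = 0.8910
sin(-1053°) = 0.4540
Result: [[0.8910, -0.4540], [0.4540, 0.8910]]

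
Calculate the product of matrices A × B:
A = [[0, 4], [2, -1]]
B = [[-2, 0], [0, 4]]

Matrix multiplication:
C[0][0] = 0×-2 + 4×0 = 0
C[0][1] = 0×0 + 4×4 = 16
C[1][0] = 2×-2 + -1×0 = -4
C[1][1] = 2×0 + -1×4 = -4
Result: [[0, 16], [-4, -4]]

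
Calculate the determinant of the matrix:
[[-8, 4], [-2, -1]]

For a 2×2 matrix [[a, b], [c, d]], det = ad - bc
det = (-8)(-1) - (4)(-2) = 8 - -8 = 16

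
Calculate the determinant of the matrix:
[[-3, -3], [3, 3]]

For a 2×2 matrix [[a, b], [c, d]], det = ad - bc
det = (-3)(3) - (-3)(3) = -9 - -9 = 0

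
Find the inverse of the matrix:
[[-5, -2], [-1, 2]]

For [[a,b],[c,d]], inverse = (1/det)·[[d,-b],[-c,a]]
det = (-5)(2) - (-2)(-1) = -10 - 2 = -12
Inverse = (1/-12)·[[2, 2], [1, -5]]
= [[-1/6, -1/6], [-1/12, 5/12]]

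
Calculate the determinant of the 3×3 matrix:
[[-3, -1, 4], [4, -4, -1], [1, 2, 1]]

Expansion along first row:
det = -3·det([[-4,-1],[2,1]]) - -1·det([[4,-1],[1,1]]) + 4·det([[4,-4],[1,2]])
    = -3·(-4·1 - -1·2) - -1·(4·1 - -1·1) + 4·(4·2 - -4·1)
    = -3·-2 - -1·5 + 4·12
    = 6 + 5 + 48 = 59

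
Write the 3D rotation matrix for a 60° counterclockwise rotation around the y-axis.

Rotation matrix for counterclockwise 60° around y-axis:
cos(60°) = 1/2, sin(60°) = √3/2
Result: [[1/2, 0, √3/2], [0, 1, 0], [-√3/2, 0, 1/2]]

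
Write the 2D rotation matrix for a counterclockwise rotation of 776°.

Rotation matrix formula: [[cos θ, -sin θ], [sin θ, cos θ]]
For θ = 776°:
cos(776°) = 0.5592
sin(776°) = 0.8290
Result: [[0.5592, -0.8290], [0.8290, 0.5592]]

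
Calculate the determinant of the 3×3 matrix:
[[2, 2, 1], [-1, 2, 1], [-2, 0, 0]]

Expansion along first row:
det = 2·det([[2,1],[0,0]]) - 2·det([[-1,1],[-2,0]]) + 1·det([[-1,2],[-2,0]])
    = 2·(2·0 - 1·0) - 2·(-1·0 - 1·-2) + 1·(-1·0 - 2·-2)
    = 2·0 - 2·2 + 1·4
    = 0 + -4 + 4 = 0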